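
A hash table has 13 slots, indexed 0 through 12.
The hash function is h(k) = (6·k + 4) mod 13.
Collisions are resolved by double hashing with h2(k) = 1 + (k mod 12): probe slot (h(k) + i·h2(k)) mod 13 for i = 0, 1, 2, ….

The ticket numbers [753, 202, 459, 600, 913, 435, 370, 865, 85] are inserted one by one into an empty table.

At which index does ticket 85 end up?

4

753 hashes to 11; slot 11 is free → place at 11.
202 hashes to 7; slot 7 is free → place at 7.
459 hashes to 2; slot 2 is free → place at 2.
600 hashes to 3; slot 3 is free → place at 3.
913 hashes to 9; slot 9 is free → place at 9.
435 hashes to 1; slot 1 is free → place at 1.
370 hashes to 1, h2=11; 1 taken → place at 12.
865 hashes to 7, h2=2; 7,9,11 taken → place at 0.
85 hashes to 7, h2=2; 7,9,11,0,2 taken → place at 4.
Table: [865, 435, 459, 600, 85, _, _, 202, _, 913, _, 753, 370]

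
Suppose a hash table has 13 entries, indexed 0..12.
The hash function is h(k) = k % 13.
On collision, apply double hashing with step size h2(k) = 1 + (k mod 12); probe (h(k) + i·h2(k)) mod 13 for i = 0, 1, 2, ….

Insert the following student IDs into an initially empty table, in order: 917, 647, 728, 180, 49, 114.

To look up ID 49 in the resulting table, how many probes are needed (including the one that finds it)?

917 hashes to 7; slot 7 is free → place at 7.
647 hashes to 10; slot 10 is free → place at 10.
728 hashes to 0; slot 0 is free → place at 0.
180 hashes to 11; slot 11 is free → place at 11.
49 hashes to 10, h2=2; 10 taken → place at 12.
114 hashes to 10, h2=7; 10 taken → place at 4.
Table: [728, ∅, ∅, ∅, 114, ∅, ∅, 917, ∅, ∅, 647, 180, 49]
Lookup 49: h=10, h2=2, probe 10,12 → found at 12.

2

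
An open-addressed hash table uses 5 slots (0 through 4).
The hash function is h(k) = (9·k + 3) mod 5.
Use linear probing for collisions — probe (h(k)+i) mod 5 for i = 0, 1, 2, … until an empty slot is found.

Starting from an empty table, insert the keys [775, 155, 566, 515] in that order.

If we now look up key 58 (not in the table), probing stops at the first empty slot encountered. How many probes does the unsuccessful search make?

775 hashes to 3; slot 3 is free -> place at 3.
155 hashes to 3; 3 taken -> place at 4.
566 hashes to 2; slot 2 is free -> place at 2.
515 hashes to 3; 3,4 taken -> place at 0.
Table: [515, —, 566, 775, 155]
Lookup 58: h=0, probe 0,1 → slot 1 empty, not found.

2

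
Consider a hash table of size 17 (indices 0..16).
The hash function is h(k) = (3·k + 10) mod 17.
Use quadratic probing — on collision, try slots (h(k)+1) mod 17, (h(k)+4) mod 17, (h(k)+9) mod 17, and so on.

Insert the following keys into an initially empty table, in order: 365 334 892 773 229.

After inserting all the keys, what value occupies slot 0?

365: h=0 → slot 0
334: h=9 → slot 9
892: h=0, probe 0,1 → slot 1
773: h=0, probe 0,1,4 → slot 4
229: h=0, probe 0,1,4,9,16 → slot 16
Table: [365, 892, _, _, 773, _, _, _, _, 334, _, _, _, _, _, _, 229]

365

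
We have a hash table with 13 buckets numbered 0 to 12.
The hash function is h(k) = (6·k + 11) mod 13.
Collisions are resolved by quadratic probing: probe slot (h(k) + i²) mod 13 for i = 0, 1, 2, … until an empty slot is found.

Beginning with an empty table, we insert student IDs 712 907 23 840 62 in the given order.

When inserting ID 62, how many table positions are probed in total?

Insert 712: h=6, slot 6 empty → index 6.
Insert 907: h=6, slot 6 occupied → index 7.
Insert 23: h=6, slots 6,7 occupied → index 10.
Insert 840: h=7, slot 7 occupied → index 8.
Insert 62: h=6, slots 6,7,10 occupied → index 2.
Table: [., ., 62, ., ., ., 712, 907, 840, ., 23, ., .]

4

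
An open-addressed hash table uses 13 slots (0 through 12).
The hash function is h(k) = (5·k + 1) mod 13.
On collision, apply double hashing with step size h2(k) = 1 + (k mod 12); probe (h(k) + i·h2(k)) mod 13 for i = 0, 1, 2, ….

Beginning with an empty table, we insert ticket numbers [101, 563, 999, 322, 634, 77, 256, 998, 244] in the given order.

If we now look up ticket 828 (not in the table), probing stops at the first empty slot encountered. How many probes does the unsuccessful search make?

5

101 hashes to 12; slot 12 is free -> place at 12.
563 hashes to 8; slot 8 is free -> place at 8.
999 hashes to 4; slot 4 is free -> place at 4.
322 hashes to 12, h2=11; 12 taken -> place at 10.
634 hashes to 12, h2=11; 12,10,8 taken -> place at 6.
77 hashes to 9; slot 9 is free -> place at 9.
256 hashes to 7; slot 7 is free -> place at 7.
998 hashes to 12, h2=3; 12 taken -> place at 2.
244 hashes to 12, h2=5; 12,4,9 taken -> place at 1.
Table: [_, 244, 998, _, 999, _, 634, 256, 563, 77, 322, _, 101]
Lookup 828: h=7, h2=1, probe 7,8,9,10,11 → slot 11 empty, not found.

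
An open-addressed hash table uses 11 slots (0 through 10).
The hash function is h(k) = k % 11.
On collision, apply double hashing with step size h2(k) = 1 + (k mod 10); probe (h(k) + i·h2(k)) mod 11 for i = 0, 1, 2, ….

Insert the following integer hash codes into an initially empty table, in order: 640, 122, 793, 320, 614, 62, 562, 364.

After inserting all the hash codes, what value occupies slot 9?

640: h=2 → slot 2
122: h=1 → slot 1
793: h=1, h2=4, probe 1,5 → slot 5
320: h=1, h2=1, probe 1,2,3 → slot 3
614: h=9 → slot 9
62: h=7 → slot 7
562: h=1, h2=3, probe 1,4 → slot 4
364: h=1, h2=5, probe 1,6 → slot 6
Table: [_, 122, 640, 320, 562, 793, 364, 62, _, 614, _]

614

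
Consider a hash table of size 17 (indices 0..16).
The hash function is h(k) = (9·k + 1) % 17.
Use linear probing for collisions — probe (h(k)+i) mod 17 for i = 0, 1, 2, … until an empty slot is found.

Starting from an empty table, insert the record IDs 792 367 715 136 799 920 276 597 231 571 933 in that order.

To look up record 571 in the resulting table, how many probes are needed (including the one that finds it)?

792 hashes to 6; slot 6 is free -> place at 6.
367 hashes to 6; 6 taken -> place at 7.
715 hashes to 10; slot 10 is free -> place at 10.
136 hashes to 1; slot 1 is free -> place at 1.
799 hashes to 1; 1 taken -> place at 2.
920 hashes to 2; 2 taken -> place at 3.
276 hashes to 3; 3 taken -> place at 4.
597 hashes to 2; 2,3,4 taken -> place at 5.
231 hashes to 6; 6,7 taken -> place at 8.
571 hashes to 6; 6,7,8 taken -> place at 9.
933 hashes to 0; slot 0 is free -> place at 0.
Table: [933, 136, 799, 920, 276, 597, 792, 367, 231, 571, 715, -, -, -, -, -, -]
Lookup 571: h=6, probe 6,7,8,9 → found at 9.

4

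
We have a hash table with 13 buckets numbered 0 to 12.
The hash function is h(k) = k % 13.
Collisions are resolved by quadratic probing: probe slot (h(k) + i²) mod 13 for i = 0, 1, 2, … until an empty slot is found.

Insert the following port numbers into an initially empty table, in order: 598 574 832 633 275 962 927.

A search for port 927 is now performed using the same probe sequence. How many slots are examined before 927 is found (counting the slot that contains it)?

598 hashes to 0; slot 0 is free => place at 0.
574 hashes to 2; slot 2 is free => place at 2.
832 hashes to 0; 0 taken => place at 1.
633 hashes to 9; slot 9 is free => place at 9.
275 hashes to 2; 2 taken => place at 3.
962 hashes to 0; 0,1 taken => place at 4.
927 hashes to 4; 4 taken => place at 5.
Table: [598, 832, 574, 275, 962, 927, ∅, ∅, ∅, 633, ∅, ∅, ∅]
Lookup 927: h=4, probe 4,5 → found at 5.

2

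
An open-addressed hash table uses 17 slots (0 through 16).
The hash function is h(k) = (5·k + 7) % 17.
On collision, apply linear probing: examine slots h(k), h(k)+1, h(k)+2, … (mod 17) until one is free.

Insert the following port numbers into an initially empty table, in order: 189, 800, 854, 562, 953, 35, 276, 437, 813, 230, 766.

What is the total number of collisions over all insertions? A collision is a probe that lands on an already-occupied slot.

14

Insert 189: h=0, slot 0 empty => index 0.
Insert 800: h=12, slot 12 empty => index 12.
Insert 854: h=10, slot 10 empty => index 10.
Insert 562: h=12, slot 12 occupied => index 13.
Insert 953: h=12, slots 12,13 occupied => index 14.
Insert 35: h=12, slots 12,13,14 occupied => index 15.
Insert 276: h=10, slot 10 occupied => index 11.
Insert 437: h=16, slot 16 empty => index 16.
Insert 813: h=9, slot 9 empty => index 9.
Insert 230: h=1, slot 1 empty => index 1.
Insert 766: h=12, slots 12,13,14,15,16,0,1 occupied => index 2.
Table: [189, 230, 766, —, —, —, —, —, —, 813, 854, 276, 800, 562, 953, 35, 437]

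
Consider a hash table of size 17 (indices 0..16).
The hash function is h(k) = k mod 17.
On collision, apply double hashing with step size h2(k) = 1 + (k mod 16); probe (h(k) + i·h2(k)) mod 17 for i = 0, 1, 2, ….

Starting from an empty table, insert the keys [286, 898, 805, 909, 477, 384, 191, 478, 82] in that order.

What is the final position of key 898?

286 hashes to 14; slot 14 is free => place at 14.
898 hashes to 14, h2=3; 14 taken => place at 0.
805 hashes to 6; slot 6 is free => place at 6.
909 hashes to 8; slot 8 is free => place at 8.
477 hashes to 1; slot 1 is free => place at 1.
384 hashes to 10; slot 10 is free => place at 10.
191 hashes to 4; slot 4 is free => place at 4.
478 hashes to 2; slot 2 is free => place at 2.
82 hashes to 14, h2=3; 14,0 taken => place at 3.
Table: [898, 477, 478, 82, 191, ∅, 805, ∅, 909, ∅, 384, ∅, ∅, ∅, 286, ∅, ∅]

0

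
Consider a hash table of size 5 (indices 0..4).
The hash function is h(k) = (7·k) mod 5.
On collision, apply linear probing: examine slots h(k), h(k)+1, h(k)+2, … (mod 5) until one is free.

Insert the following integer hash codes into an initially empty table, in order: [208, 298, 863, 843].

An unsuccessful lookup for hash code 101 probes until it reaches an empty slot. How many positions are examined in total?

4

Insert 208: h=1, slot 1 empty → index 1.
Insert 298: h=1, slot 1 occupied → index 2.
Insert 863: h=1, slots 1,2 occupied → index 3.
Insert 843: h=1, slots 1,2,3 occupied → index 4.
Table: [—, 208, 298, 863, 843]
Lookup 101: h=2, probe 2,3,4,0 → slot 0 empty, not found.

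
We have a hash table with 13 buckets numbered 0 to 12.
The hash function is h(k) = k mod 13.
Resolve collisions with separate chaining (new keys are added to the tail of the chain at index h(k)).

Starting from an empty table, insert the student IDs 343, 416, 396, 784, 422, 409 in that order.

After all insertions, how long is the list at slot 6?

3

Insert 343: h=5, bucket 5 empty → new chain.
Insert 416: h=0, bucket 0 empty → new chain.
Insert 396: h=6, bucket 6 empty → new chain.
Insert 784: h=4, bucket 4 empty → new chain.
Insert 422: h=6, bucket 6 nonempty → append to chain.
Insert 409: h=6, bucket 6 nonempty → append to chain.
Final buckets:
0: 416
1: ∅
2: ∅
3: ∅
4: 784
5: 343
6: 396 -> 422 -> 409
7: ∅
8: ∅
9: ∅
10: ∅
11: ∅
12: ∅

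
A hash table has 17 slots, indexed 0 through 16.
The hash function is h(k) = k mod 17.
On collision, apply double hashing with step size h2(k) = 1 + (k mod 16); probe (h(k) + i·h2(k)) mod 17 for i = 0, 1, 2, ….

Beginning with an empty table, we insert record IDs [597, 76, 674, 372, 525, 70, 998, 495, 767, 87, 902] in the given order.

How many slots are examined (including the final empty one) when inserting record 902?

Insert 597: h=2, slot 2 empty → index 2.
Insert 76: h=8, slot 8 empty → index 8.
Insert 674: h=11, slot 11 empty → index 11.
Insert 372: h=15, slot 15 empty → index 15.
Insert 525: h=15, h2=14, slot 15 occupied → index 12.
Insert 70: h=2, h2=7, slot 2 occupied → index 9.
Insert 998: h=12, h2=7, slots 12,2,9 occupied → index 16.
Insert 495: h=2, h2=16, slot 2 occupied → index 1.
Insert 767: h=2, h2=16, slots 2,1 occupied → index 0.
Insert 87: h=2, h2=8, slot 2 occupied → index 10.
Insert 902: h=1, h2=7, slots 1,8,15 occupied → index 5.
Table: [767, 495, 597, _, _, 902, _, _, 76, 70, 87, 674, 525, _, _, 372, 998]

4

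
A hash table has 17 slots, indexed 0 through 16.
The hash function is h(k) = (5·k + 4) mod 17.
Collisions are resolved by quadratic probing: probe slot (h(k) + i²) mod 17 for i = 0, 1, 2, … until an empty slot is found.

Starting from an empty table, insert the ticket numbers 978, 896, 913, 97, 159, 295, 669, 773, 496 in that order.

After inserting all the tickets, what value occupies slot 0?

97

978 hashes to 15; slot 15 is free -> place at 15.
896 hashes to 13; slot 13 is free -> place at 13.
913 hashes to 13; 13 taken -> place at 14.
97 hashes to 13; 13,14 taken -> place at 0.
159 hashes to 0; 0 taken -> place at 1.
295 hashes to 0; 0,1 taken -> place at 4.
669 hashes to 0; 0,1,4 taken -> place at 9.
773 hashes to 10; slot 10 is free -> place at 10.
496 hashes to 2; slot 2 is free -> place at 2.
Table: [97, 159, 496, —, 295, —, —, —, —, 669, 773, —, —, 896, 913, 978, —]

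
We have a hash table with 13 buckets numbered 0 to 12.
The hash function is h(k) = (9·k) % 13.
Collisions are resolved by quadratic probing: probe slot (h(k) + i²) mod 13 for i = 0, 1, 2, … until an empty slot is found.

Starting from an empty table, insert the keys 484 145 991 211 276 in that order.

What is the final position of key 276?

484: h=1 => slot 1
145: h=5 => slot 5
991: h=1, probe 1,2 => slot 2
211: h=1, probe 1,2,5,10 => slot 10
276: h=1, probe 1,2,5,10,4 => slot 4
Table: [—, 484, 991, —, 276, 145, —, —, —, —, 211, —, —]

4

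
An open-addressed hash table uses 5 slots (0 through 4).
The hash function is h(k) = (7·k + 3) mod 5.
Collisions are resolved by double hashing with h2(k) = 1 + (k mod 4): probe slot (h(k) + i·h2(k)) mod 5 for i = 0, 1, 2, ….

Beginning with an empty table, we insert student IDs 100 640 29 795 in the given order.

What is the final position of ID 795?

2

100 hashes to 3; slot 3 is free → place at 3.
640 hashes to 3, h2=1; 3 taken → place at 4.
29 hashes to 1; slot 1 is free → place at 1.
795 hashes to 3, h2=4; 3 taken → place at 2.
Table: [_, 29, 795, 100, 640]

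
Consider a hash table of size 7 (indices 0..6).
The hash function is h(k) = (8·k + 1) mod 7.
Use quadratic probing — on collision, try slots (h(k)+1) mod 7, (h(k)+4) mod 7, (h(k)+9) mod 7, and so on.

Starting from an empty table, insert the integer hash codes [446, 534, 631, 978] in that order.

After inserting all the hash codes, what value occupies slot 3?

534

446 hashes to 6; slot 6 is free -> place at 6.
534 hashes to 3; slot 3 is free -> place at 3.
631 hashes to 2; slot 2 is free -> place at 2.
978 hashes to 6; 6 taken -> place at 0.
Table: [978, —, 631, 534, —, —, 446]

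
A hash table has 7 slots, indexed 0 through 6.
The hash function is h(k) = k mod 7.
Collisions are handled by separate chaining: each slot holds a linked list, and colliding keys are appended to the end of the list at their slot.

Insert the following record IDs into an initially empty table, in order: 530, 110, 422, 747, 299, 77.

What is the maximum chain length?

4

Insert 530: h=5, bucket 5 empty -> new chain.
Insert 110: h=5, bucket 5 nonempty -> append to chain.
Insert 422: h=2, bucket 2 empty -> new chain.
Insert 747: h=5, bucket 5 nonempty -> append to chain.
Insert 299: h=5, bucket 5 nonempty -> append to chain.
Insert 77: h=0, bucket 0 empty -> new chain.
Final buckets:
0: 77
1: .
2: 422
3: .
4: .
5: 530 -> 110 -> 747 -> 299
6: .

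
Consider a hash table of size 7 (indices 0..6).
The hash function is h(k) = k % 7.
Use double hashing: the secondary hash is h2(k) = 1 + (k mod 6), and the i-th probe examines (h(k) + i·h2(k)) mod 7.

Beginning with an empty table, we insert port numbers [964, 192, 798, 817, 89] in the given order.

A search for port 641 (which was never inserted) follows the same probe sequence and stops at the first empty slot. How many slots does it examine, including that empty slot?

964: h=5 => slot 5
192: h=3 => slot 3
798: h=0 => slot 0
817: h=5, h2=2, probe 5,0,2 => slot 2
89: h=5, h2=6, probe 5,4 => slot 4
Table: [798, _, 817, 192, 89, 964, _]
Lookup 641: h=4, h2=6, probe 4,3,2,1 → slot 1 empty, not found.

4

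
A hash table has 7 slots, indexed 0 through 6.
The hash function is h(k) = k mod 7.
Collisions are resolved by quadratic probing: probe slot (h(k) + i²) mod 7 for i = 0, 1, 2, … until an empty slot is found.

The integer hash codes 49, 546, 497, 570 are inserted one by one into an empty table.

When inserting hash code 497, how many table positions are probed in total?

3

49: h=0 -> slot 0
546: h=0, probe 0,1 -> slot 1
497: h=0, probe 0,1,4 -> slot 4
570: h=3 -> slot 3
Table: [49, 546, —, 570, 497, —, —]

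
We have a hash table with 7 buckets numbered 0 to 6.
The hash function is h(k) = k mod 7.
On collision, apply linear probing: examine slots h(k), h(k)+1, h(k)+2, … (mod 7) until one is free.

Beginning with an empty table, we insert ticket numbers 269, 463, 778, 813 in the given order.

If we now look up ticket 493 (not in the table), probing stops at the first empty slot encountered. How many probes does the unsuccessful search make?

Insert 269: h=3, slot 3 empty -> index 3.
Insert 463: h=1, slot 1 empty -> index 1.
Insert 778: h=1, slot 1 occupied -> index 2.
Insert 813: h=1, slots 1,2,3 occupied -> index 4.
Table: [_, 463, 778, 269, 813, _, _]
Lookup 493: h=3, probe 3,4,5 → slot 5 empty, not found.

3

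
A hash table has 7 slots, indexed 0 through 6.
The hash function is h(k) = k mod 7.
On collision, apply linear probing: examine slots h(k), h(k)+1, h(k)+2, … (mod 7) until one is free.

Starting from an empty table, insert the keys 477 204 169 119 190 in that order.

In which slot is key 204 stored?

2

477: h=1 → slot 1
204: h=1, probe 1,2 → slot 2
169: h=1, probe 1,2,3 → slot 3
119: h=0 → slot 0
190: h=1, probe 1,2,3,4 → slot 4
Table: [119, 477, 204, 169, 190, —, —]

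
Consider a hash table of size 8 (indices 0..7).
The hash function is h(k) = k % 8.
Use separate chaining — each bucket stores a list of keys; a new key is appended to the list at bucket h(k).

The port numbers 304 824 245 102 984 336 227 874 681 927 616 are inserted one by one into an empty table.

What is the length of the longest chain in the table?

5

304 → bucket 0
824 → bucket 0 (collision)
245 → bucket 5
102 → bucket 6
984 → bucket 0 (collision)
336 → bucket 0 (collision)
227 → bucket 3
874 → bucket 2
681 → bucket 1
927 → bucket 7
616 → bucket 0 (collision)
Final buckets:
0: 304 -> 824 -> 984 -> 336 -> 616
1: 681
2: 874
3: 227
4: _
5: 245
6: 102
7: 927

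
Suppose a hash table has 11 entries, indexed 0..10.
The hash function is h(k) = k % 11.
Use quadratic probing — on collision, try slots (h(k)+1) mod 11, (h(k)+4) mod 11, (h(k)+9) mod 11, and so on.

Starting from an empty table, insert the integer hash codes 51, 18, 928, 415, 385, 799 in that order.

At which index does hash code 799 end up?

Insert 51: h=7, slot 7 empty → index 7.
Insert 18: h=7, slot 7 occupied → index 8.
Insert 928: h=4, slot 4 empty → index 4.
Insert 415: h=8, slot 8 occupied → index 9.
Insert 385: h=0, slot 0 empty → index 0.
Insert 799: h=7, slots 7,8,0 occupied → index 5.
Table: [385, _, _, _, 928, 799, _, 51, 18, 415, _]

5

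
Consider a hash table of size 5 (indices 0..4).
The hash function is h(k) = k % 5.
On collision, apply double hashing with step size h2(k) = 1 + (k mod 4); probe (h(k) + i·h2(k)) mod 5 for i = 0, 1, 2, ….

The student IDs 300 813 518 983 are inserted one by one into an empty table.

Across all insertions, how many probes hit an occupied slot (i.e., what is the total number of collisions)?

2

300 hashes to 0; slot 0 is free -> place at 0.
813 hashes to 3; slot 3 is free -> place at 3.
518 hashes to 3, h2=3; 3 taken -> place at 1.
983 hashes to 3, h2=4; 3 taken -> place at 2.
Table: [300, 518, 983, 813, -]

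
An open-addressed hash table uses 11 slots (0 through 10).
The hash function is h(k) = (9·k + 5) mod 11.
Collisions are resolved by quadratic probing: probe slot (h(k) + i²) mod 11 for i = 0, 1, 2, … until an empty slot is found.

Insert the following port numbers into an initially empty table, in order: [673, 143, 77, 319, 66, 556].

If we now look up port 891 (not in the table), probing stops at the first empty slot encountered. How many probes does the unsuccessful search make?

5

673: h=1 → slot 1
143: h=5 → slot 5
77: h=5, probe 5,6 → slot 6
319: h=5, probe 5,6,9 → slot 9
66: h=5, probe 5,6,9,3 → slot 3
556: h=4 → slot 4
Table: [-, 673, -, 66, 556, 143, 77, -, -, 319, -]
Lookup 891: h=5, probe 5,6,9,3,10 → slot 10 empty, not found.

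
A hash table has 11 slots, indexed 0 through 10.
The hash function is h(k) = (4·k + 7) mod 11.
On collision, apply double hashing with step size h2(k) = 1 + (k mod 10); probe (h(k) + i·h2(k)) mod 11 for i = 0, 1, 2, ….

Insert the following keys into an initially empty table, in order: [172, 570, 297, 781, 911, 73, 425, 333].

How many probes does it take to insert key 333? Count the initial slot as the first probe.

3

172 hashes to 2; slot 2 is free → place at 2.
570 hashes to 10; slot 10 is free → place at 10.
297 hashes to 7; slot 7 is free → place at 7.
781 hashes to 7, h2=2; 7 taken → place at 9.
911 hashes to 10, h2=2; 10 taken → place at 1.
73 hashes to 2, h2=4; 2 taken → place at 6.
425 hashes to 2, h2=6; 2 taken → place at 8.
333 hashes to 8, h2=4; 8,1 taken → place at 5.
Table: [., 911, 172, ., ., 333, 73, 297, 425, 781, 570]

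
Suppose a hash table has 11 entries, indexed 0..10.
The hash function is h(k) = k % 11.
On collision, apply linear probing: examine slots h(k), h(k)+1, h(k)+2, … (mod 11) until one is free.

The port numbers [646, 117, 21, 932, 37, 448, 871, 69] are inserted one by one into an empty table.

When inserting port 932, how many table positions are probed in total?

2

Insert 646: h=8, slot 8 empty -> index 8.
Insert 117: h=7, slot 7 empty -> index 7.
Insert 21: h=10, slot 10 empty -> index 10.
Insert 932: h=8, slot 8 occupied -> index 9.
Insert 37: h=4, slot 4 empty -> index 4.
Insert 448: h=8, slots 8,9,10 occupied -> index 0.
Insert 871: h=2, slot 2 empty -> index 2.
Insert 69: h=3, slot 3 empty -> index 3.
Table: [448, _, 871, 69, 37, _, _, 117, 646, 932, 21]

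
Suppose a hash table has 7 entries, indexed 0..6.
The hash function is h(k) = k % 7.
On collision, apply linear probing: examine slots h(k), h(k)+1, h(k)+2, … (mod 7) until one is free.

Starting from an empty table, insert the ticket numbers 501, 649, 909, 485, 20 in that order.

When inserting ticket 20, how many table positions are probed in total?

2

501: h=4 => slot 4
649: h=5 => slot 5
909: h=6 => slot 6
485: h=2 => slot 2
20: h=6, probe 6,0 => slot 0
Table: [20, ., 485, ., 501, 649, 909]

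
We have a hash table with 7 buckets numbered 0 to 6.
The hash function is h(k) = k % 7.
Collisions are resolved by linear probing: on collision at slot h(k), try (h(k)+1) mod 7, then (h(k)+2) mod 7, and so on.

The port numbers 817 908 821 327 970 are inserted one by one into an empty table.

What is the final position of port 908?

817: h=5 -> slot 5
908: h=5, probe 5,6 -> slot 6
821: h=2 -> slot 2
327: h=5, probe 5,6,0 -> slot 0
970: h=4 -> slot 4
Table: [327, ., 821, ., 970, 817, 908]

6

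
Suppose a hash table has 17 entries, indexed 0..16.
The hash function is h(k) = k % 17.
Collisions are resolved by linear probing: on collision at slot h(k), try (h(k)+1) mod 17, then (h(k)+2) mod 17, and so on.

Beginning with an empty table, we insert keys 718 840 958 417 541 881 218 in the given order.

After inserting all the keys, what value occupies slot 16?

718: h=4 => slot 4
840: h=7 => slot 7
958: h=6 => slot 6
417: h=9 => slot 9
541: h=14 => slot 14
881: h=14, probe 14,15 => slot 15
218: h=14, probe 14,15,16 => slot 16
Table: [_, _, _, _, 718, _, 958, 840, _, 417, _, _, _, _, 541, 881, 218]

218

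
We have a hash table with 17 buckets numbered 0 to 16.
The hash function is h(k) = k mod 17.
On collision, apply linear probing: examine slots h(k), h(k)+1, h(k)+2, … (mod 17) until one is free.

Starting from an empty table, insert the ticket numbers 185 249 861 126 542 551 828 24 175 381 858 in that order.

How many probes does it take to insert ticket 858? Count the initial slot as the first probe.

7

Insert 185: h=15, slot 15 empty -> index 15.
Insert 249: h=11, slot 11 empty -> index 11.
Insert 861: h=11, slot 11 occupied -> index 12.
Insert 126: h=7, slot 7 empty -> index 7.
Insert 542: h=15, slot 15 occupied -> index 16.
Insert 551: h=7, slot 7 occupied -> index 8.
Insert 828: h=12, slot 12 occupied -> index 13.
Insert 24: h=7, slots 7,8 occupied -> index 9.
Insert 175: h=5, slot 5 empty -> index 5.
Insert 381: h=7, slots 7,8,9 occupied -> index 10.
Insert 858: h=8, slots 8,9,10,11,12,13 occupied -> index 14.
Table: [∅, ∅, ∅, ∅, ∅, 175, ∅, 126, 551, 24, 381, 249, 861, 828, 858, 185, 542]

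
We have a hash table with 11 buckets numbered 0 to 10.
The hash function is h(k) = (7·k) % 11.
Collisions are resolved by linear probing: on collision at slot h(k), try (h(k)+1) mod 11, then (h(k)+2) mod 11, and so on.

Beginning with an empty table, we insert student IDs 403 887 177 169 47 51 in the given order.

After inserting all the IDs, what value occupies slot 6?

887

403: h=5 → slot 5
887: h=5, probe 5,6 → slot 6
177: h=7 → slot 7
169: h=6, probe 6,7,8 → slot 8
47: h=10 → slot 10
51: h=5, probe 5,6,7,8,9 → slot 9
Table: [∅, ∅, ∅, ∅, ∅, 403, 887, 177, 169, 51, 47]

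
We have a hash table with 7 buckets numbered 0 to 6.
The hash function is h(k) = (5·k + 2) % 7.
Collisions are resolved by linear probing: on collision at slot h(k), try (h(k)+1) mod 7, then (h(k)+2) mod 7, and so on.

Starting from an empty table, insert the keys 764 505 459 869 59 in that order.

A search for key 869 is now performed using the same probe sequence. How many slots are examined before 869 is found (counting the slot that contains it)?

4

764 hashes to 0; slot 0 is free => place at 0.
505 hashes to 0; 0 taken => place at 1.
459 hashes to 1; 1 taken => place at 2.
869 hashes to 0; 0,1,2 taken => place at 3.
59 hashes to 3; 3 taken => place at 4.
Table: [764, 505, 459, 869, 59, ∅, ∅]
Lookup 869: h=0, probe 0,1,2,3 → found at 3.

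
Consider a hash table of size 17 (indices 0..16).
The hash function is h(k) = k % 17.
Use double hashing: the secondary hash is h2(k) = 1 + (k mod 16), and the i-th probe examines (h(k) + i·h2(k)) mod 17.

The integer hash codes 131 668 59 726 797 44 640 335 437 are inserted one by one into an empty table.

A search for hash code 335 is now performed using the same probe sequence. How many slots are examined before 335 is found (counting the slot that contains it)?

131 hashes to 12; slot 12 is free -> place at 12.
668 hashes to 5; slot 5 is free -> place at 5.
59 hashes to 8; slot 8 is free -> place at 8.
726 hashes to 12, h2=7; 12 taken -> place at 2.
797 hashes to 15; slot 15 is free -> place at 15.
44 hashes to 10; slot 10 is free -> place at 10.
640 hashes to 11; slot 11 is free -> place at 11.
335 hashes to 12, h2=16; 12,11,10 taken -> place at 9.
437 hashes to 12, h2=6; 12 taken -> place at 1.
Table: [—, 437, 726, —, —, 668, —, —, 59, 335, 44, 640, 131, —, —, 797, —]
Lookup 335: h=12, h2=16, probe 12,11,10,9 → found at 9.

4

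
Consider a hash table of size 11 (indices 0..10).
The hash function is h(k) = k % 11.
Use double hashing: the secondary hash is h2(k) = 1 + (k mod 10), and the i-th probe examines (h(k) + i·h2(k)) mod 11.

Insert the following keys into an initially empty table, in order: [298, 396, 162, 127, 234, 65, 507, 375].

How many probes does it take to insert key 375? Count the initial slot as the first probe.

298: h=1 -> slot 1
396: h=0 -> slot 0
162: h=8 -> slot 8
127: h=6 -> slot 6
234: h=3 -> slot 3
65: h=10 -> slot 10
507: h=1, h2=8, probe 1,9 -> slot 9
375: h=1, h2=6, probe 1,7 -> slot 7
Table: [396, 298, _, 234, _, _, 127, 375, 162, 507, 65]

2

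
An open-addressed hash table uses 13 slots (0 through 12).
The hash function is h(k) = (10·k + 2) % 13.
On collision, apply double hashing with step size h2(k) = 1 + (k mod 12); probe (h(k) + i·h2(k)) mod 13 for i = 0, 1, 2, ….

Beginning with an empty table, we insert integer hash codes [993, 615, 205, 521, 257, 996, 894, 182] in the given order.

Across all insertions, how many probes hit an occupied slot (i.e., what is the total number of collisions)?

993 hashes to 0; slot 0 is free → place at 0.
615 hashes to 3; slot 3 is free → place at 3.
205 hashes to 11; slot 11 is free → place at 11.
521 hashes to 12; slot 12 is free → place at 12.
257 hashes to 11, h2=6; 11 taken → place at 4.
996 hashes to 4, h2=1; 4 taken → place at 5.
894 hashes to 11, h2=7; 11,5,12 taken → place at 6.
182 hashes to 2; slot 2 is free → place at 2.
Table: [993, ∅, 182, 615, 257, 996, 894, ∅, ∅, ∅, ∅, 205, 521]

5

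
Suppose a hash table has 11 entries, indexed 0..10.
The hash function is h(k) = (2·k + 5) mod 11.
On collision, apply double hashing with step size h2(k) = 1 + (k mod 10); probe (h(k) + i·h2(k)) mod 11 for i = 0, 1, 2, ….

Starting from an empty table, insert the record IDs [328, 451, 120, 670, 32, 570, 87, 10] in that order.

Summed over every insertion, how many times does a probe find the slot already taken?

328 hashes to 1; slot 1 is free => place at 1.
451 hashes to 5; slot 5 is free => place at 5.
120 hashes to 3; slot 3 is free => place at 3.
670 hashes to 3, h2=1; 3 taken => place at 4.
32 hashes to 3, h2=3; 3 taken => place at 6.
570 hashes to 1, h2=1; 1 taken => place at 2.
87 hashes to 3, h2=8; 3 taken => place at 0.
10 hashes to 3, h2=1; 3,4,5,6 taken => place at 7.
Table: [87, 328, 570, 120, 670, 451, 32, 10, -, -, -]

8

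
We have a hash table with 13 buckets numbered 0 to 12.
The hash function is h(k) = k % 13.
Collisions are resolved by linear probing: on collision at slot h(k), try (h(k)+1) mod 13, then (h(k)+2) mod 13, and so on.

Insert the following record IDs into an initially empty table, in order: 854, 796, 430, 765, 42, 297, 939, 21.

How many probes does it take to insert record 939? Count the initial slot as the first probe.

Insert 854: h=9, slot 9 empty -> index 9.
Insert 796: h=3, slot 3 empty -> index 3.
Insert 430: h=1, slot 1 empty -> index 1.
Insert 765: h=11, slot 11 empty -> index 11.
Insert 42: h=3, slot 3 occupied -> index 4.
Insert 297: h=11, slot 11 occupied -> index 12.
Insert 939: h=3, slots 3,4 occupied -> index 5.
Insert 21: h=8, slot 8 empty -> index 8.
Table: [-, 430, -, 796, 42, 939, -, -, 21, 854, -, 765, 297]

3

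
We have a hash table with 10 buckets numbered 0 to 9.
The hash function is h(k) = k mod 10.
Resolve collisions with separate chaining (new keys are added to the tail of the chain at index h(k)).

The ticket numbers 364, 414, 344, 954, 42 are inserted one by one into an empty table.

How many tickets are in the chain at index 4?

364 -> bucket 4
414 -> bucket 4 (collision)
344 -> bucket 4 (collision)
954 -> bucket 4 (collision)
42 -> bucket 2
Final buckets:
0: —
1: —
2: 42
3: —
4: 364 -> 414 -> 344 -> 954
5: —
6: —
7: —
8: —
9: —

4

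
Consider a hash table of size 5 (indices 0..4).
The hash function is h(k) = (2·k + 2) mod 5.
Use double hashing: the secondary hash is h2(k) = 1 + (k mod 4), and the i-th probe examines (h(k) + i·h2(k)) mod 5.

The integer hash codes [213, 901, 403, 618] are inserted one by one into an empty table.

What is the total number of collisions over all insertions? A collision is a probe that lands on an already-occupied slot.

2

Insert 213: h=3, slot 3 empty => index 3.
Insert 901: h=4, slot 4 empty => index 4.
Insert 403: h=3, h2=4, slot 3 occupied => index 2.
Insert 618: h=3, h2=3, slot 3 occupied => index 1.
Table: [_, 618, 403, 213, 901]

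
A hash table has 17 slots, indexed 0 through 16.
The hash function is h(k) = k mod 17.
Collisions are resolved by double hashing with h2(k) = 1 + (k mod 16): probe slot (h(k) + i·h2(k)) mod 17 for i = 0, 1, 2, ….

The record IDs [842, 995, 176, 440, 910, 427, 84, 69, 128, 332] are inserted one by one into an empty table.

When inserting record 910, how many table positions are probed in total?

2

Insert 842: h=9, slot 9 empty → index 9.
Insert 995: h=9, h2=4, slot 9 occupied → index 13.
Insert 176: h=6, slot 6 empty → index 6.
Insert 440: h=15, slot 15 empty → index 15.
Insert 910: h=9, h2=15, slot 9 occupied → index 7.
Insert 427: h=2, slot 2 empty → index 2.
Insert 84: h=16, slot 16 empty → index 16.
Insert 69: h=1, slot 1 empty → index 1.
Insert 128: h=9, h2=1, slot 9 occupied → index 10.
Insert 332: h=9, h2=13, slot 9 occupied → index 5.
Table: [_, 69, 427, _, _, 332, 176, 910, _, 842, 128, _, _, 995, _, 440, 84]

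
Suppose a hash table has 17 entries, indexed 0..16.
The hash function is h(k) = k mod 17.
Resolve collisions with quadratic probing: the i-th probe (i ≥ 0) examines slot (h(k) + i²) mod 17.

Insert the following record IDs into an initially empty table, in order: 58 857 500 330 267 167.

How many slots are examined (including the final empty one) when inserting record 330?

58 hashes to 7; slot 7 is free => place at 7.
857 hashes to 7; 7 taken => place at 8.
500 hashes to 7; 7,8 taken => place at 11.
330 hashes to 7; 7,8,11 taken => place at 16.
267 hashes to 12; slot 12 is free => place at 12.
167 hashes to 14; slot 14 is free => place at 14.
Table: [., ., ., ., ., ., ., 58, 857, ., ., 500, 267, ., 167, ., 330]

4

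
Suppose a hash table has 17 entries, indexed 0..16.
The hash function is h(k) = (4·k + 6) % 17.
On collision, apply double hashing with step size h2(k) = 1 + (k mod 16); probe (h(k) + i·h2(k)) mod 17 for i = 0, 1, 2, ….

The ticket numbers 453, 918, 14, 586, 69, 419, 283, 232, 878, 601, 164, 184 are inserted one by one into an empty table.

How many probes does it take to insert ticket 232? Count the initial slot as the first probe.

2

453: h=16 -> slot 16
918: h=6 -> slot 6
14: h=11 -> slot 11
586: h=4 -> slot 4
69: h=10 -> slot 10
419: h=16, h2=4, probe 16,3 -> slot 3
283: h=16, h2=12, probe 16,11,6,1 -> slot 1
232: h=16, h2=9, probe 16,8 -> slot 8
878: h=16, h2=15, probe 16,14 -> slot 14
601: h=13 -> slot 13
164: h=16, h2=5, probe 16,4,9 -> slot 9
184: h=11, h2=9, probe 11,3,12 -> slot 12
Table: [., 283, ., 419, 586, ., 918, ., 232, 164, 69, 14, 184, 601, 878, ., 453]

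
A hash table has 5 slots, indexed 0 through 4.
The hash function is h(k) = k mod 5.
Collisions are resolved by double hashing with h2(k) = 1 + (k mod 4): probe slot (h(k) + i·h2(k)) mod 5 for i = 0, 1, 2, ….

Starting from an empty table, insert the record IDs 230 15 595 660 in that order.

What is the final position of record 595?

Insert 230: h=0, slot 0 empty -> index 0.
Insert 15: h=0, h2=4, slot 0 occupied -> index 4.
Insert 595: h=0, h2=4, slots 0,4 occupied -> index 3.
Insert 660: h=0, h2=1, slot 0 occupied -> index 1.
Table: [230, 660, -, 595, 15]

3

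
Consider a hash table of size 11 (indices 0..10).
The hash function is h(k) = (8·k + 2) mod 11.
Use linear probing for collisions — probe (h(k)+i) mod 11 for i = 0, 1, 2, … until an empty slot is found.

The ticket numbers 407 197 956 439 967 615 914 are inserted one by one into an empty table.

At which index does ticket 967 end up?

407: h=2 -> slot 2
197: h=5 -> slot 5
956: h=5, probe 5,6 -> slot 6
439: h=5, probe 5,6,7 -> slot 7
967: h=5, probe 5,6,7,8 -> slot 8
615: h=5, probe 5,6,7,8,9 -> slot 9
914: h=10 -> slot 10
Table: [_, _, 407, _, _, 197, 956, 439, 967, 615, 914]

8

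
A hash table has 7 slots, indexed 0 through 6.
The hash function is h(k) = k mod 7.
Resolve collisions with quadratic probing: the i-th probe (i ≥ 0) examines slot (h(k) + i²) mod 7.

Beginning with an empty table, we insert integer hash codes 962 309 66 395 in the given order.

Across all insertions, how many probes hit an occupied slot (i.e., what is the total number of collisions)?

3

962 hashes to 3; slot 3 is free → place at 3.
309 hashes to 1; slot 1 is free → place at 1.
66 hashes to 3; 3 taken → place at 4.
395 hashes to 3; 3,4 taken → place at 0.
Table: [395, 309, ∅, 962, 66, ∅, ∅]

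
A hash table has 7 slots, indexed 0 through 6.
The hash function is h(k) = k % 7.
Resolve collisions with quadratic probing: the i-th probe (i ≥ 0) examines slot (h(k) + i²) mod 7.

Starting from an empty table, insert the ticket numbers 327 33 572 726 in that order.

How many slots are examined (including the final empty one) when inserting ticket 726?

Insert 327: h=5, slot 5 empty → index 5.
Insert 33: h=5, slot 5 occupied → index 6.
Insert 572: h=5, slots 5,6 occupied → index 2.
Insert 726: h=5, slots 5,6,2 occupied → index 0.
Table: [726, ∅, 572, ∅, ∅, 327, 33]

4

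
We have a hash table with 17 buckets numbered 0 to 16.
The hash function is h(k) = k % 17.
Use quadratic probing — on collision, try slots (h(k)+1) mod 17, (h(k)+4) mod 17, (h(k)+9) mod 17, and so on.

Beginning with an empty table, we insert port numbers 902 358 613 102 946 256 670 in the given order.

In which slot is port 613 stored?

Insert 902: h=1, slot 1 empty => index 1.
Insert 358: h=1, slot 1 occupied => index 2.
Insert 613: h=1, slots 1,2 occupied => index 5.
Insert 102: h=0, slot 0 empty => index 0.
Insert 946: h=11, slot 11 empty => index 11.
Insert 256: h=1, slots 1,2,5 occupied => index 10.
Insert 670: h=7, slot 7 empty => index 7.
Table: [102, 902, 358, -, -, 613, -, 670, -, -, 256, 946, -, -, -, -, -]

5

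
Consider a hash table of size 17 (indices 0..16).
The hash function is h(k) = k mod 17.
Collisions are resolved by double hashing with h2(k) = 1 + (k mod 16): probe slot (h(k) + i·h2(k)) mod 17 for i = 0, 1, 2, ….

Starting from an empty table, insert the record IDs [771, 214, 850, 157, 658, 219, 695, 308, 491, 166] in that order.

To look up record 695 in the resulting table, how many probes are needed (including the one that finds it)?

3

771: h=6 => slot 6
214: h=10 => slot 10
850: h=0 => slot 0
157: h=4 => slot 4
658: h=12 => slot 12
219: h=15 => slot 15
695: h=15, h2=8, probe 15,6,14 => slot 14
308: h=2 => slot 2
491: h=15, h2=12, probe 15,10,5 => slot 5
166: h=13 => slot 13
Table: [850, _, 308, _, 157, 491, 771, _, _, _, 214, _, 658, 166, 695, 219, _]
Lookup 695: h=15, h2=8, probe 15,6,14 → found at 14.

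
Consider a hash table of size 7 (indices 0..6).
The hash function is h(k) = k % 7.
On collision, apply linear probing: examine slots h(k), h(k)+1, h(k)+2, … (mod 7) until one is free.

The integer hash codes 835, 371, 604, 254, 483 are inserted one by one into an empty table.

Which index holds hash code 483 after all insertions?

1

Insert 835: h=2, slot 2 empty → index 2.
Insert 371: h=0, slot 0 empty → index 0.
Insert 604: h=2, slot 2 occupied → index 3.
Insert 254: h=2, slots 2,3 occupied → index 4.
Insert 483: h=0, slot 0 occupied → index 1.
Table: [371, 483, 835, 604, 254, —, —]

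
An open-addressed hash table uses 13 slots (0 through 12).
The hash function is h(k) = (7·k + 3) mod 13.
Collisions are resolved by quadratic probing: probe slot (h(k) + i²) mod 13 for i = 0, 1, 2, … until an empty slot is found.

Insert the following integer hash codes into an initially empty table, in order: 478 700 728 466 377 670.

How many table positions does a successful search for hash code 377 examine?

2

Insert 478: h=8, slot 8 empty => index 8.
Insert 700: h=2, slot 2 empty => index 2.
Insert 728: h=3, slot 3 empty => index 3.
Insert 466: h=2, slots 2,3 occupied => index 6.
Insert 377: h=3, slot 3 occupied => index 4.
Insert 670: h=0, slot 0 empty => index 0.
Table: [670, ∅, 700, 728, 377, ∅, 466, ∅, 478, ∅, ∅, ∅, ∅]
Lookup 377: h=3, probe 3,4 → found at 4.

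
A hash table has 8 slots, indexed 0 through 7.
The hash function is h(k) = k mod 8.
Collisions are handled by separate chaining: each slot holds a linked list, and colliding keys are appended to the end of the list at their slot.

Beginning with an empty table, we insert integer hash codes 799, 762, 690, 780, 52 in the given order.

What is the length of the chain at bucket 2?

799 -> bucket 7
762 -> bucket 2
690 -> bucket 2 (collision)
780 -> bucket 4
52 -> bucket 4 (collision)
Final buckets:
0: _
1: _
2: 762 -> 690
3: _
4: 780 -> 52
5: _
6: _
7: 799

2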